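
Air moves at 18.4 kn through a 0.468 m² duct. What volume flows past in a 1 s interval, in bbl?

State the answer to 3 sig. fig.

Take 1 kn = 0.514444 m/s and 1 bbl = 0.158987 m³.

18.4 kn × 0.514444 → 9.46577 m/s
V = v × A × t = 9.46577 m/s × 0.468 m² × 1 s = 4.42998 m³
4.42998 m³ ÷ (0.158987 m³/bbl) = 27.8638 bbl

27.9 bbl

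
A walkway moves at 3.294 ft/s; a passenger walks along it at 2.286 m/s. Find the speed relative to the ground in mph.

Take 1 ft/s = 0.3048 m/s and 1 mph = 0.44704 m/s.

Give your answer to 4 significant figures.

3.294 ft/s × 0.3048 = 1.00401 m/s
2.286 m/s (already m/s)
Combined: 1.00401 + 2.286 = 3.29001 m/s
In mph: 3.29001 / 0.44704 = 7.35954 mph

7.360 mph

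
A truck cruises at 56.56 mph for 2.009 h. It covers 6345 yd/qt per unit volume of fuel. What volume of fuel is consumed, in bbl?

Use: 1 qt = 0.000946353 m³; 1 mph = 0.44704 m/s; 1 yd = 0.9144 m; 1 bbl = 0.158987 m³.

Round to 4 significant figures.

0.1876 bbl

56.56 mph → 25.2846 m/s
2.009 h → 7232.4 s
d = v × t = 25.2846 × 7232.4 = 182868 m
6345 yd/qt → 6.13077×10⁶ m/m³
V = d / (distance per unit fuel) = 182868 / 6.13077×10⁶ = 0.0298279 m³
In bbl: 0.0298279 / 0.158987 = 0.187612 bbl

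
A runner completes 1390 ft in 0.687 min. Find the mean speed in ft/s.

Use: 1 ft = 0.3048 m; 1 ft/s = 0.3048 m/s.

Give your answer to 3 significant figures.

33.7 ft/s

1390 ft × 0.3048 = 423.672 m
0.687 min × 60 = 41.22 s
v = d / t = 423.672 m / 41.22 s = 10.2783 m/s
10.2783 m/s ÷ (0.3048 m/s/ft/s) = 33.7215 ft/s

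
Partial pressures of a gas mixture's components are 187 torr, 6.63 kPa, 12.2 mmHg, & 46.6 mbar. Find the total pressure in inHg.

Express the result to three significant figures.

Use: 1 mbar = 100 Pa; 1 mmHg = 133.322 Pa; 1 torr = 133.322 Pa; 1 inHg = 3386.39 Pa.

11.2 inHg

187 torr × 133.322 → 24931.2 Pa
6.63 kPa × 1000 → 6630 Pa
12.2 mmHg × 133.322 → 1626.53 Pa
46.6 mbar × 100 → 4660 Pa
Combined: 24931.2 + 6630 + 1626.53 + 4660 = 37847.7 Pa
In inHg: 37847.7 / 3386.39 = 11.1764 inHg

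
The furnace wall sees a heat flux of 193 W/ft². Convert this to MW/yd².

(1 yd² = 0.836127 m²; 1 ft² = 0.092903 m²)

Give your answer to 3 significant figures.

193 W/ft² ÷ 0.092903 m²/ft² = 2077.44 W/m²
2077.44 W/m² ÷ 1000000 W/MW × 0.836127 m²/yd² = 0.001737 MW/yd²

0.00174 MW/yd²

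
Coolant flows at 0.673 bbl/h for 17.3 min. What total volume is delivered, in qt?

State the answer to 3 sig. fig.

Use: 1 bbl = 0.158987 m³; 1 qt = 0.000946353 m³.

32.6 qt

0.673 bbl/h → 2.97217×10⁻⁵ m³/s
17.3 min → 1038 s
V = Q × t = 2.97217×10⁻⁵ × 1038 = 0.0308511 m³
In qt: 0.0308511 / 0.000946353 = 32.6 qt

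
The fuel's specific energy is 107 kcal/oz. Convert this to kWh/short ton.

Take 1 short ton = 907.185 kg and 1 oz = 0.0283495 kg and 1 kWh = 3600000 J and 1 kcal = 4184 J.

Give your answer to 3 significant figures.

107 kcal/oz × 4184 J/kcal ÷ 0.0283495 kg/oz = 1.57917×10⁷ J/kg
1.57917×10⁷ J/kg ÷ 3600000 J/kWh × 907.185 kg/short ton = 3979.44 kWh/short ton

3980 kWh/short ton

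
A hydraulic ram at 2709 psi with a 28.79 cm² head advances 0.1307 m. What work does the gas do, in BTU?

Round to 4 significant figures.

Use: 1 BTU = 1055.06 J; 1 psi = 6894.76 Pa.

6.661 BTU

2709 psi → 1.86779×10⁷ Pa
28.79 cm² → 0.002879 m²
F = P × A = 1.86779×10⁷ × 0.002879 = 53773.7 N
W = F × d = 53773.7 × 0.1307 = 7028.22 J
In BTU: 7028.22 / 1055.06 = 6.66144 BTU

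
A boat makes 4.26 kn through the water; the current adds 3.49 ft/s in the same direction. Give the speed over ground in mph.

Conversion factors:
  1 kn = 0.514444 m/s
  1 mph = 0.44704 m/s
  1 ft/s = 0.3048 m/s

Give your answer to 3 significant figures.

7.28 mph

4.26 kn × 0.514444 = 2.19153 m/s
3.49 ft/s × 0.3048 = 1.06375 m/s
Combined: 2.19153 + 1.06375 = 3.25528 m/s
In mph: 3.25528 / 0.44704 = 7.28185 mph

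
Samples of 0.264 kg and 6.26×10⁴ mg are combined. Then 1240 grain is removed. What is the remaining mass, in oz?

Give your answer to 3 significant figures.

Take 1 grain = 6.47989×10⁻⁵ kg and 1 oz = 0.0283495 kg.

0.264 kg (already kg)
6.26×10⁴ mg × 10⁻⁶ = 0.0626 kg
1240 grain × 6.47989×10⁻⁵ = 0.0803506 kg
Result: 0.264 + 0.0626 − 0.0803506 = 0.246249 kg
In oz: 0.246249 / 0.0283495 = 8.68618 oz

8.69 oz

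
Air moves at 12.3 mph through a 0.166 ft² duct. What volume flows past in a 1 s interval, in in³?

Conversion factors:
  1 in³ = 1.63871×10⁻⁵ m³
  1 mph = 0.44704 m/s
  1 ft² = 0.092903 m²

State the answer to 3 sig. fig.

12.3 mph × 0.44704 → 5.49859 m/s
0.166 ft² × 0.092903 → 0.0154219 m²
V = v × A × t = 5.49859 m/s × 0.0154219 m² × 1 s = 0.0847987 m³
0.0847987 m³ ÷ (1.63871×10⁻⁵ m³/in³) = 5174.72 in³

5170 in³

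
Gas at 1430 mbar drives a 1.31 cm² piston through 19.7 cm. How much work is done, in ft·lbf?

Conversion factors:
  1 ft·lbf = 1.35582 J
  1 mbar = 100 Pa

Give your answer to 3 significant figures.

2.72 ft·lbf

1430 mbar → 143000 Pa
1.31 cm² → 1.31×10⁻⁴ m²
F = P × A = 143000 × 1.31×10⁻⁴ = 18.733 N
19.7 cm → 0.197 m
W = F × d = 18.733 × 0.197 = 3.6904 J
In ft·lbf: 3.6904 / 1.35582 = 2.7219 ft·lbf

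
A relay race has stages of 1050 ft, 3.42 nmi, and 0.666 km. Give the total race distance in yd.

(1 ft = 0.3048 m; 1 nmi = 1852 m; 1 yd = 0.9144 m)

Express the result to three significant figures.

1050 ft × 0.3048 → 320.04 m
3.42 nmi × 1852 → 6333.84 m
0.666 km × 1000 → 666 m
Total: 320.04 + 6333.84 + 666 = 7319.88 m
In yd: 7319.88 / 0.9144 = 8005.12 yd

8010 yd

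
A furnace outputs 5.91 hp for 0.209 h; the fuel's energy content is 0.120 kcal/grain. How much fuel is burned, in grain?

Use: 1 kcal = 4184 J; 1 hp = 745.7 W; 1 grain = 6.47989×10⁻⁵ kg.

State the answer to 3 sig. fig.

6600 grain

5.91 hp → 4407.09 W
0.209 h → 752.4 s
E = P × t = 4407.09 × 752.4 = 3.31589×10⁶ J
0.120 kcal/grain → 7.74828×10⁶ J/kg
m = E / e_s = 3.31589×10⁶ / 7.74828×10⁶ = 0.427952 kg
In grain: 0.427952 / 6.47989×10⁻⁵ = 6604.31 grain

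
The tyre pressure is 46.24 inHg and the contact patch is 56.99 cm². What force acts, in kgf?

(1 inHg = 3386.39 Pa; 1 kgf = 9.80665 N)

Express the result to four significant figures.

91.00 kgf

46.24 inHg × 3386.39 = 156587 Pa
56.99 cm² × 0.0001 = 0.005699 m²
F = P × A = 156587 Pa × 0.005699 m² = 892.389 N
892.389 N ÷ (9.80665 N/kgf) = 90.9984 kgf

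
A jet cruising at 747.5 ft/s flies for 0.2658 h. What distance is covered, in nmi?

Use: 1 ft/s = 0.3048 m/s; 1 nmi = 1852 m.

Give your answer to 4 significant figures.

747.5 ft/s × 0.3048 = 227.838 m/s
0.2658 h × 3600 = 956.88 s
d = v × t = 227.838 m/s × 956.88 s = 218014 m
218014 m ÷ (1852 m/nmi) = 117.718 nmi

117.7 nmi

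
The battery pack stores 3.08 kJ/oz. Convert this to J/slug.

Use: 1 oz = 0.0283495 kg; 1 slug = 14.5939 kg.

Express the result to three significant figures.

3.08 kJ/oz × 1000 J/kJ ÷ 0.0283495 kg/oz = 108644 J/kg
108644 J/kg × 14.5939 kg/slug = 1.58554×10⁶ J/slug

1.59×10⁶ J/slug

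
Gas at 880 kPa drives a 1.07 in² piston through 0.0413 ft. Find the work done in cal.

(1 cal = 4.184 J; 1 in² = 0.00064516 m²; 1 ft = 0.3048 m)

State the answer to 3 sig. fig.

880 kPa → 880000 Pa
1.07 in² → 6.90321×10⁻⁴ m²
F = P × A = 880000 × 6.90321×10⁻⁴ = 607.482 N
0.0413 ft → 0.0125882 m
W = F × d = 607.482 × 0.0125882 = 7.6471 J
In cal: 7.6471 / 4.184 = 1.8277 cal

1.83 cal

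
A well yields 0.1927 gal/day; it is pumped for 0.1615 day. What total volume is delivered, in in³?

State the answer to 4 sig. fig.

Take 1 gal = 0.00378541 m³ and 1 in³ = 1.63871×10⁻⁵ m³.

7.189 in³

0.1927 gal/day → 8.44269×10⁻⁹ m³/s
0.1615 day → 13953.6 s
V = Q × t = 8.44269×10⁻⁹ × 13953.6 = 1.17806×10⁻⁴ m³
In in³: 1.17806×10⁻⁴ / 1.63871×10⁻⁵ = 7.18895 in³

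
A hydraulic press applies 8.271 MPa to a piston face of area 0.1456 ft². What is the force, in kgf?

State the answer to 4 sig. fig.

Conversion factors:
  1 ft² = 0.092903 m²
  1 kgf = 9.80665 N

1.141×10⁴ kgf

8.271 MPa × 1000000 → 8.271×10⁶ Pa
0.1456 ft² × 0.092903 → 0.0135267 m²
F = P × A = 8.271×10⁶ Pa × 0.0135267 m² = 111879 N
111879 N ÷ (9.80665 N/kgf) = 11408.5 kgf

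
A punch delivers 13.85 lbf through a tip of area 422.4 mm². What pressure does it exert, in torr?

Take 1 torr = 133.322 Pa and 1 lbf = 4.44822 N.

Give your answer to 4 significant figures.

13.85 lbf × 4.44822 → 61.6078 N
422.4 mm² × 10⁻⁶ → 4.224×10⁻⁴ m²
P = F / A = 61.6078 N / 4.224×10⁻⁴ m² = 145852 Pa
145852 Pa ÷ (133.322 Pa/torr) = 1093.98 torr

1094 torr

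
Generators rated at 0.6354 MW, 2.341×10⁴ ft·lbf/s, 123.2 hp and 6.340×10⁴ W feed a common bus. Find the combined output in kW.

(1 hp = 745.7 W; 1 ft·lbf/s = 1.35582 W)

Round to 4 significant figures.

0.6354 MW × 1000000 → 635400 W
2.341×10⁴ ft·lbf/s × 1.35582 → 31739.7 W
123.2 hp × 745.7 → 91870.2 W
6.340×10⁴ W (already W)
Combined: 635400 + 31739.7 + 91870.2 + 63400 = 822410 W
In kW: 822410 / 1000 = 822.41 kW

822.4 kW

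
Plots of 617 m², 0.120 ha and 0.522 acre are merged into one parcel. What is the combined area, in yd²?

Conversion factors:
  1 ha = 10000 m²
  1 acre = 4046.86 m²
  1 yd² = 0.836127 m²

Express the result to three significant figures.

617 m² (already m²)
0.120 ha × 10000 → 1200 m²
0.522 acre × 4046.86 → 2112.46 m²
Combined: 617 + 1200 + 2112.46 = 3929.46 m²
In yd²: 3929.46 / 0.836127 = 4699.6 yd²

4700 yd²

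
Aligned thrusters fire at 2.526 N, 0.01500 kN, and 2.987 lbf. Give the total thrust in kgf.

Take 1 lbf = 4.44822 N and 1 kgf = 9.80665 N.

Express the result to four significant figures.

2.526 N (already N)
0.01500 kN × 1000 = 15 N
2.987 lbf × 4.44822 = 13.2868 N
Total: 2.526 + 15 + 13.2868 = 30.8128 N
In kgf: 30.8128 / 9.80665 = 3.14203 kgf

3.142 kgf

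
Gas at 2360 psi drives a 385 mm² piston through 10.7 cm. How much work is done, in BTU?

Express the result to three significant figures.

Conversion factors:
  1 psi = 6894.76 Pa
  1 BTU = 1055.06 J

2360 psi → 1.62716×10⁷ Pa
385 mm² → 3.85×10⁻⁴ m²
F = P × A = 1.62716×10⁷ × 3.85×10⁻⁴ = 6264.57 N
10.7 cm → 0.107 m
W = F × d = 6264.57 × 0.107 = 670.309 J
In BTU: 670.309 / 1055.06 = 0.635328 BTU

0.635 BTU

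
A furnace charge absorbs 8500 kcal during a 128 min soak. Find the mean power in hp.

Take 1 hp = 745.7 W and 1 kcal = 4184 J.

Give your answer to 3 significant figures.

8500 kcal × 4184 = 3.5564×10⁷ J
128 min × 60 = 7680 s
P = E / t = 3.5564×10⁷ J / 7680 s = 4630.73 W
4630.73 W ÷ (745.7 W/hp) = 6.20991 hp

6.21 hp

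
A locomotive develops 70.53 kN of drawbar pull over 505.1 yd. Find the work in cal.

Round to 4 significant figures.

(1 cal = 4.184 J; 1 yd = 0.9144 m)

7.786×10⁶ cal

70.53 kN × 1000 → 70530 N
505.1 yd × 0.9144 → 461.863 m
W = F × d = 70530 N × 461.863 m = 3.25752×10⁷ J
3.25752×10⁷ J ÷ (4.184 J/cal) = 7.78566×10⁶ cal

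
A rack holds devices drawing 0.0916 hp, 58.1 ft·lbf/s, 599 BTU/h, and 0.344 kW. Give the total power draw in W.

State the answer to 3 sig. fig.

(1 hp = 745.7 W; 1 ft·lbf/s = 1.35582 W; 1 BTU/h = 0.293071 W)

667 W

0.0916 hp × 745.7 = 68.3061 W
58.1 ft·lbf/s × 1.35582 = 78.7731 W
599 BTU/h × 0.293071 = 175.55 W
0.344 kW × 1000 = 344 W
Sum: 68.3061 + 78.7731 + 175.55 + 344 = 666.629 W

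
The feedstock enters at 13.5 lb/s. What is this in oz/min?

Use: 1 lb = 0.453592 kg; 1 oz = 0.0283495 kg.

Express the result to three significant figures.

1.30×10⁴ oz/min

13.5 lb/s × 0.453592 kg/lb = 6.12349 kg/s
6.12349 kg/s ÷ 0.0283495 kg/oz × 60 s/min = 12960 oz/min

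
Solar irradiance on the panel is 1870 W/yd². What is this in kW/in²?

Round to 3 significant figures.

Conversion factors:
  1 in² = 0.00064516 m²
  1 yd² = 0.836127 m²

1870 W/yd² ÷ 0.836127 m²/yd² = 2236.5 W/m²
2236.5 W/m² ÷ 1000 W/kW × 0.00064516 m²/in² = 0.0014429 kW/in²

0.00144 kW/in²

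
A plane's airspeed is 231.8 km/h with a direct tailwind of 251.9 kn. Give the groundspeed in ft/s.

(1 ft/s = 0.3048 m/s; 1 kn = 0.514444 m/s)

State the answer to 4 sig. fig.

231.8 km/h × (1/3.6) = 64.3889 m/s
251.9 kn × 0.514444 = 129.588 m/s
Total: 64.3889 + 129.588 = 193.977 m/s
In ft/s: 193.977 / 0.3048 = 636.407 ft/s

636.4 ft/s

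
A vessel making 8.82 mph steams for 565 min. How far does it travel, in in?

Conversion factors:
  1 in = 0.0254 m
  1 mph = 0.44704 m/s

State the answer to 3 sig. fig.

5.26×10⁶ in

8.82 mph × 0.44704 → 3.94289 m/s
565 min × 60 → 33900 s
d = v × t = 3.94289 m/s × 33900 s = 133664 m
133664 m ÷ (0.0254 m/in) = 5.26236×10⁶ in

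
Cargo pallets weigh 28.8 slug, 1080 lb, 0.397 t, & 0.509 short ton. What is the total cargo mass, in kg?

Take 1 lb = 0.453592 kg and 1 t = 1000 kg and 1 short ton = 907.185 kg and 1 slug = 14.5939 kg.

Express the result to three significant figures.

28.8 slug × 14.5939 → 420.304 kg
1080 lb × 0.453592 → 489.879 kg
0.397 t × 1000 → 397 kg
0.509 short ton × 907.185 → 461.757 kg
Sum: 420.304 + 489.879 + 397 + 461.757 = 1768.94 kg

1770 kg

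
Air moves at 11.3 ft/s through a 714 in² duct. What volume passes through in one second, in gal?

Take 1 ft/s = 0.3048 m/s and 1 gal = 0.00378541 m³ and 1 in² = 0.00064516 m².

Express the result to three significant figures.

419 gal

11.3 ft/s × 0.3048 → 3.44424 m/s
714 in² × 0.00064516 → 0.460644 m²
V = v × A × t = 3.44424 m/s × 0.460644 m² × 1 s = 1.58657 m³
1.58657 m³ ÷ (0.00378541 m³/gal) = 419.128 gal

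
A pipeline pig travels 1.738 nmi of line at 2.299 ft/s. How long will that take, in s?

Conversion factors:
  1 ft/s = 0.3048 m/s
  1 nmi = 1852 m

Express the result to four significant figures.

4593 s

1.738 nmi × 1852 → 3218.78 m
2.299 ft/s × 0.3048 → 0.700735 m/s
t = d / v = 3218.78 m / 0.700735 m/s = 4593.43 s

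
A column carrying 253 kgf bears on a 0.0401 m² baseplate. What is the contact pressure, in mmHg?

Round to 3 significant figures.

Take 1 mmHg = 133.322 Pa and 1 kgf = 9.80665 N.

253 kgf × 9.80665 → 2481.08 N
P = F / A = 2481.08 N / 0.0401 m² = 61872.3 Pa
61872.3 Pa ÷ (133.322 Pa/mmHg) = 464.082 mmHg

464 mmHg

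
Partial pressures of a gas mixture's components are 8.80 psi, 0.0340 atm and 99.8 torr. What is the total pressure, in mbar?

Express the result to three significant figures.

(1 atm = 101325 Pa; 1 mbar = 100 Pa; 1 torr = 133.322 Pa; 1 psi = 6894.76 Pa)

8.80 psi × 6894.76 = 60673.9 Pa
0.0340 atm × 101325 = 3445.05 Pa
99.8 torr × 133.322 = 13305.5 Pa
Sum: 60673.9 + 3445.05 + 13305.5 = 77424.4 Pa
In mbar: 77424.4 / 100 = 774.244 mbar

774 mbar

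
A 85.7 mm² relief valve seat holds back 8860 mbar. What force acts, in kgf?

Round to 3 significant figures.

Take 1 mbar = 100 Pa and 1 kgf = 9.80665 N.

7.74 kgf

8860 mbar × 100 → 886000 Pa
85.7 mm² × 10⁻⁶ → 8.57×10⁻⁵ m²
F = P × A = 886000 Pa × 8.57×10⁻⁵ m² = 75.9302 N
75.9302 N ÷ (9.80665 N/kgf) = 7.74273 kgf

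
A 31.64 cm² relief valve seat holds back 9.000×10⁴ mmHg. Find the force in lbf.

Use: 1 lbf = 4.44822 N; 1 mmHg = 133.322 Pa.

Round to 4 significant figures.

8535 lbf

9.000×10⁴ mmHg × 133.322 = 1.1999×10⁷ Pa
31.64 cm² × 0.0001 = 0.003164 m²
F = P × A = 1.1999×10⁷ Pa × 0.003164 m² = 37964.8 N
37964.8 N ÷ (4.44822 N/lbf) = 8534.83 lbf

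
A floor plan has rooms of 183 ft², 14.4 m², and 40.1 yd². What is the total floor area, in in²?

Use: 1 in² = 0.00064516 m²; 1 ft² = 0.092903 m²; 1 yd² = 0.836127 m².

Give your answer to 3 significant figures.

1.01×10⁵ in²

183 ft² × 0.092903 → 17.0012 m²
14.4 m² (already m²)
40.1 yd² × 0.836127 → 33.5287 m²
Combined: 17.0012 + 14.4 + 33.5287 = 64.9299 m²
In in²: 64.9299 / 0.00064516 = 100642 in²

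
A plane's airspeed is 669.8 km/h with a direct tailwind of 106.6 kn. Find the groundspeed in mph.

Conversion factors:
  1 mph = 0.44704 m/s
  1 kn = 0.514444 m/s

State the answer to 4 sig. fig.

538.9 mph

669.8 km/h × (1/3.6) → 186.056 m/s
106.6 kn × 0.514444 → 54.8397 m/s
Sum: 186.056 + 54.8397 = 240.896 m/s
In mph: 240.896 / 0.44704 = 538.869 mph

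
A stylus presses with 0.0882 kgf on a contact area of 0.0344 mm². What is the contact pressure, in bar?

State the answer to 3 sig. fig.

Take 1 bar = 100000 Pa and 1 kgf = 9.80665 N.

251 bar

0.0882 kgf × 9.80665 → 0.864947 N
0.0344 mm² × 10⁻⁶ → 3.44×10⁻⁸ m²
P = F / A = 0.864947 N / 3.44×10⁻⁸ m² = 2.51438×10⁷ Pa
2.51438×10⁷ Pa ÷ (100000 Pa/bar) = 251.438 bar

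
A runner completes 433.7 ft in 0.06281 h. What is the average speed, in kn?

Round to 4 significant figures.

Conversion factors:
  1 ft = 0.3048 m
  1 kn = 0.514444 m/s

1.136 kn

433.7 ft × 0.3048 → 132.192 m
0.06281 h × 3600 → 226.116 s
v = d / t = 132.192 m / 226.116 s = 0.58462 m/s
0.58462 m/s ÷ (0.514444 m/s/kn) = 1.13641 kn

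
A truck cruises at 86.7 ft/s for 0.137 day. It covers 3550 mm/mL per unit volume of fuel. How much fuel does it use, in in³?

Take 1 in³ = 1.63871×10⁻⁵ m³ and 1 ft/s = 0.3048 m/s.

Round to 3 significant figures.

86.7 ft/s → 26.4262 m/s
0.137 day → 11836.8 s
d = v × t = 26.4262 × 11836.8 = 312802 m
3550 mm/mL → 3.55×10⁶ m/m³
V = d / (distance per unit fuel) = 312802 / 3.55×10⁶ = 0.0881132 m³
In in³: 0.0881132 / 1.63871×10⁻⁵ = 5376.99 in³

5380 in³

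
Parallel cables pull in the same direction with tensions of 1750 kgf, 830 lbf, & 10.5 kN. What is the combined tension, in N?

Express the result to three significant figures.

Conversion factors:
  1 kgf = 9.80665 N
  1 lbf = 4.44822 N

3.14×10⁴ N

1750 kgf × 9.80665 = 17161.6 N
830 lbf × 4.44822 = 3692.02 N
10.5 kN × 1000 = 10500 N
Combined: 17161.6 + 3692.02 + 10500 = 31353.6 N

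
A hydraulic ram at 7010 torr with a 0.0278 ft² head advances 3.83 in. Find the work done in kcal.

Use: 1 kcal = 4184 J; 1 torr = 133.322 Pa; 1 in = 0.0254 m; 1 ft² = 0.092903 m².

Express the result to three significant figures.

7010 torr → 934587 Pa
0.0278 ft² → 0.0025827 m²
F = P × A = 934587 × 0.0025827 = 2413.76 N
3.83 in → 0.097282 m
W = F × d = 2413.76 × 0.097282 = 234.815 J
In kcal: 234.815 / 4184 = 0.0561221 kcal

0.0561 kcal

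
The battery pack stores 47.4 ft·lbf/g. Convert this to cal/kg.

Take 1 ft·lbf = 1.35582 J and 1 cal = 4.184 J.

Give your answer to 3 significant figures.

47.4 ft·lbf/g × 1.35582 J/ft·lbf ÷ 0.001 kg/g = 64265.9 J/kg
64265.9 J/kg ÷ 4.184 J/cal = 15359.9 cal/kg

1.54×10⁴ cal/kg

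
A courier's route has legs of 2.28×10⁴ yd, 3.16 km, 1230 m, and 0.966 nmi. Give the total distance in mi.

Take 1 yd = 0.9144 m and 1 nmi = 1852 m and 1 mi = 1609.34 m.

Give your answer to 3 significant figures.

2.28×10⁴ yd × 0.9144 = 20848.3 m
3.16 km × 1000 = 3160 m
1230 m (already m)
0.966 nmi × 1852 = 1789.03 m
Sum: 20848.3 + 3160 + 1230 + 1789.03 = 27027.3 m
In mi: 27027.3 / 1609.34 = 16.794 mi

16.8 mi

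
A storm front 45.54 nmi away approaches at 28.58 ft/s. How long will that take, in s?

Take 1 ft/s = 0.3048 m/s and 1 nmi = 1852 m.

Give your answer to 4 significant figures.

45.54 nmi × 1852 → 84340.1 m
28.58 ft/s × 0.3048 → 8.71118 m/s
t = d / v = 84340.1 m / 8.71118 m/s = 9681.82 s

9682 s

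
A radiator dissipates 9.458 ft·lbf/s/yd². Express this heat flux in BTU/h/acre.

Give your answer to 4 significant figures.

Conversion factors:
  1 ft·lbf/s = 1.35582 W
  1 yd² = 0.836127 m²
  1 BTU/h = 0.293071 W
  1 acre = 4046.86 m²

9.458 ft·lbf/s/yd² × 1.35582 W/ft·lbf/s ÷ 0.836127 m²/yd² = 15.3366 W/m²
15.3366 W/m² ÷ 0.293071 W/BTU/h × 4046.86 m²/acre = 211775 BTU/h/acre

2.118×10⁵ BTU/h/acre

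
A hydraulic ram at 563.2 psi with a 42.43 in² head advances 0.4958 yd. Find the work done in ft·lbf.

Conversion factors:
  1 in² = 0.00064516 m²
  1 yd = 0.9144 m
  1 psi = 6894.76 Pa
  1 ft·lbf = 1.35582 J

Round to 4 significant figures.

563.2 psi → 3.88313×10⁶ Pa
42.43 in² → 0.0273741 m²
F = P × A = 3.88313×10⁶ × 0.0273741 = 106297 N
0.4958 yd → 0.45336 m
W = F × d = 106297 × 0.45336 = 48190.8 J
In ft·lbf: 48190.8 / 1.35582 = 35543.7 ft·lbf

3.554×10⁴ ft·lbf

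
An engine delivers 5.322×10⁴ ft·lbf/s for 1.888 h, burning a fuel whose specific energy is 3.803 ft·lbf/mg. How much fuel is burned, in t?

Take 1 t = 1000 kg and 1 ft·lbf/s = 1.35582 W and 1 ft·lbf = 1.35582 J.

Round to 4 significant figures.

0.09512 t

5.322×10⁴ ft·lbf/s → 72156.7 W
1.888 h → 6796.8 s
E = P × t = 72156.7 × 6796.8 = 4.90435×10⁸ J
3.803 ft·lbf/mg → 5.15618×10⁶ J/kg
m = E / e_s = 4.90435×10⁸ / 5.15618×10⁶ = 95.116 kg
In t: 95.116 / 1000 = 0.095116 t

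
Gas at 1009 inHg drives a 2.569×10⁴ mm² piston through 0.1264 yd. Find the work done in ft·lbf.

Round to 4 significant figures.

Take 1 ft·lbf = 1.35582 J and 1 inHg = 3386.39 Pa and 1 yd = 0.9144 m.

7483 ft·lbf

1009 inHg → 3.41687×10⁶ Pa
2.569×10⁴ mm² → 0.02569 m²
F = P × A = 3.41687×10⁶ × 0.02569 = 87779.4 N
0.1264 yd → 0.11558 m
W = F × d = 87779.4 × 0.11558 = 10145.5 J
In ft·lbf: 10145.5 / 1.35582 = 7482.93 ft·lbf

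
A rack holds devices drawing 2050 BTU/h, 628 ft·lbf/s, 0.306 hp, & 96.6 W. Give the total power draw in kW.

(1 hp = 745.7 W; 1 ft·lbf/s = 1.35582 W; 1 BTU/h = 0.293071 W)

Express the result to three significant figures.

1.78 kW

2050 BTU/h × 0.293071 = 600.796 W
628 ft·lbf/s × 1.35582 = 851.455 W
0.306 hp × 745.7 = 228.184 W
96.6 W (already W)
Combined: 600.796 + 851.455 + 228.184 + 96.6 = 1777.04 W
In kW: 1777.04 / 1000 = 1.77704 kW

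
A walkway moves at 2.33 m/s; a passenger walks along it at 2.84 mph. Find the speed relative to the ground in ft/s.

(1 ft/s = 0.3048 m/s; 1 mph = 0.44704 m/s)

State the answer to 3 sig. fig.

2.33 m/s (already m/s)
2.84 mph × 0.44704 → 1.26959 m/s
Sum: 2.33 + 1.26959 = 3.59959 m/s
In ft/s: 3.59959 / 0.3048 = 11.8097 ft/s

11.8 ft/s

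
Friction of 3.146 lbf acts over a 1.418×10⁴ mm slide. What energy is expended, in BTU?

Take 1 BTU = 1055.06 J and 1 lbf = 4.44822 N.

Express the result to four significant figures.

0.1881 BTU

3.146 lbf × 4.44822 → 13.9941 N
1.418×10⁴ mm × 0.001 → 14.18 m
W = F × d = 13.9941 N × 14.18 m = 198.436 J
198.436 J ÷ (1055.06 J/BTU) = 0.18808 BTU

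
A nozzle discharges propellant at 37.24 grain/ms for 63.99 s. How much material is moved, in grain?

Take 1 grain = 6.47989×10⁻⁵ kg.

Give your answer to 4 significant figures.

37.24 grain/ms → 2.41311 kg/s
m = ṁ × t = 2.41311 × 63.99 = 154.415 kg
In grain: 154.415 / 6.47989×10⁻⁵ = 2.38299×10⁶ grain

2.383×10⁶ grain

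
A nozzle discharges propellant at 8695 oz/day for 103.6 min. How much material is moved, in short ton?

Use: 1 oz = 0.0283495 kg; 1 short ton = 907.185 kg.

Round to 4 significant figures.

0.01955 short ton

8695 oz/day → 0.002853 kg/s
103.6 min → 6216 s
m = ṁ × t = 0.002853 × 6216 = 17.7342 kg
In short ton: 17.7342 / 907.185 = 0.0195486 short ton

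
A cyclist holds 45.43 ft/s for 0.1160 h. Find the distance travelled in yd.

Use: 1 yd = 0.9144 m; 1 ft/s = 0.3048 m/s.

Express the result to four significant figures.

45.43 ft/s × 0.3048 → 13.8471 m/s
0.1160 h × 3600 → 417.6 s
d = v × t = 13.8471 m/s × 417.6 s = 5782.55 m
5782.55 m ÷ (0.9144 m/yd) = 6323.87 yd

6324 yd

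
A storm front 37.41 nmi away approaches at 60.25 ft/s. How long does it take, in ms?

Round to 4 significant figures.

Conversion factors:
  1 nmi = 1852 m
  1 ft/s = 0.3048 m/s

37.41 nmi × 1852 → 69283.3 m
60.25 ft/s × 0.3048 → 18.3642 m/s
t = d / v = 69283.3 m / 18.3642 m/s = 3772.74 s
3772.74 s ÷ (0.001 s/ms) = 3.77274×10⁶ ms

3.773×10⁶ ms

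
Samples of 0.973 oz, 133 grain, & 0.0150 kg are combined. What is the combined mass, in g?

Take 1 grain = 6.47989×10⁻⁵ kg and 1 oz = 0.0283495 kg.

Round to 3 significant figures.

0.973 oz × 0.0283495 = 0.0275841 kg
133 grain × 6.47989×10⁻⁵ = 0.00861825 kg
0.0150 kg (already kg)
Combined: 0.0275841 + 0.00861825 + 0.015 = 0.0512024 kg
In g: 0.0512024 / 0.001 = 51.2024 g

51.2 g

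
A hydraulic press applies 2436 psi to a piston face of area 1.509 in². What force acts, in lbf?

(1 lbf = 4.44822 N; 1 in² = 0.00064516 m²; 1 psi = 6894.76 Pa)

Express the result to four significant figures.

3676 lbf

2436 psi × 6894.76 = 1.67956×10⁷ Pa
1.509 in² × 0.00064516 = 9.73546×10⁻⁴ m²
F = P × A = 1.67956×10⁷ Pa × 9.73546×10⁻⁴ m² = 16351.3 N
16351.3 N ÷ (4.44822 N/lbf) = 3675.92 lbf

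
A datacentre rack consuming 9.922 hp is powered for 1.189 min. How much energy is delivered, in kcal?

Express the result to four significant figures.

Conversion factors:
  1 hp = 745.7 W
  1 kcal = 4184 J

126.2 kcal

9.922 hp × 745.7 → 7398.84 W
1.189 min × 60 → 71.34 s
E = P × t = 7398.84 W × 71.34 s = 527833 J
527833 J ÷ (4184 J/kcal) = 126.155 kcal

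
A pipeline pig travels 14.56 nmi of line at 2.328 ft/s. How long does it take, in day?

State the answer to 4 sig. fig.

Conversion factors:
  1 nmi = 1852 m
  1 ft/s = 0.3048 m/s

14.56 nmi × 1852 = 26965.1 m
2.328 ft/s × 0.3048 = 0.709574 m/s
t = d / v = 26965.1 m / 0.709574 m/s = 38001.8 s
38001.8 s ÷ (86400 s/day) = 0.439836 day

0.4398 day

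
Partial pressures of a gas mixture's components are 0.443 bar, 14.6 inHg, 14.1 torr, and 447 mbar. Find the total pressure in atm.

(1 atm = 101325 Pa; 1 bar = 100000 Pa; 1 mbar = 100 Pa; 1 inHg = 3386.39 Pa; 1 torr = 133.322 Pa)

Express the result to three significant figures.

1.38 atm

0.443 bar × 100000 = 44300 Pa
14.6 inHg × 3386.39 = 49441.3 Pa
14.1 torr × 133.322 = 1879.84 Pa
447 mbar × 100 = 44700 Pa
Combined: 44300 + 49441.3 + 1879.84 + 44700 = 140321 Pa
In atm: 140321 / 101325 = 1.38486 atm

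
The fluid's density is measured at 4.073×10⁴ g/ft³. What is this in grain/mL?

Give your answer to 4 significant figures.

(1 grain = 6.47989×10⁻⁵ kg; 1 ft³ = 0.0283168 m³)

4.073×10⁴ g/ft³ × 0.001 kg/g ÷ 0.0283168 m³/ft³ = 1438.37 kg/m³
1438.37 kg/m³ ÷ 6.47989×10⁻⁵ kg/grain × 10⁻⁶ m³/mL = 22.1974 grain/mL

22.20 grain/mL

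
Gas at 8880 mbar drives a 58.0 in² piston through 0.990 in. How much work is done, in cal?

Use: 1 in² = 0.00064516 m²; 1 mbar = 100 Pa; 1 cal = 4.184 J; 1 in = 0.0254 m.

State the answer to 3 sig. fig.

200 cal

8880 mbar → 888000 Pa
58.0 in² → 0.0374193 m²
F = P × A = 888000 × 0.0374193 = 33228.3 N
0.990 in → 0.025146 m
W = F × d = 33228.3 × 0.025146 = 835.559 J
In cal: 835.559 / 4.184 = 199.703 cal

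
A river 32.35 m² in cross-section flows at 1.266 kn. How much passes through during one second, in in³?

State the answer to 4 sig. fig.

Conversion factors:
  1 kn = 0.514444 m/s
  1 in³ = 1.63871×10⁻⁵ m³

1.286×10⁶ in³

1.266 kn × 0.514444 → 0.651286 m/s
V = v × A × t = 0.651286 m/s × 32.35 m² × 1 s = 21.0691 m³
21.0691 m³ ÷ (1.63871×10⁻⁵ m³/in³) = 1.28571×10⁶ in³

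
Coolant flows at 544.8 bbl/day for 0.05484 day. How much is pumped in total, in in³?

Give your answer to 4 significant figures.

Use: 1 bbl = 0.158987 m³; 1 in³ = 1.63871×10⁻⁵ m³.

544.8 bbl/day → 0.0010025 m³/s
0.05484 day → 4738.18 s
V = Q × t = 0.0010025 × 4738.18 = 4.75003 m³
In in³: 4.75003 / 1.63871×10⁻⁵ = 289864 in³

2.899×10⁵ in³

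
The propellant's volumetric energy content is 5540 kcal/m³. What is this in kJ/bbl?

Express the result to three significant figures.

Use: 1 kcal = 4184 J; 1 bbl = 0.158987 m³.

3690 kJ/bbl

5540 kcal/m³ × 4184 J/kcal = 2.31794×10⁷ J/m³
2.31794×10⁷ J/m³ ÷ 1000 J/kJ × 0.158987 m³/bbl = 3685.22 kJ/bbl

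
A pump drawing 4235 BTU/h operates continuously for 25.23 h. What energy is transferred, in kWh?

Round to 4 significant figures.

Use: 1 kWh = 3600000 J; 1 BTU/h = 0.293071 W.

31.31 kWh

4235 BTU/h × 0.293071 = 1241.16 W
25.23 h × 3600 = 90828 s
E = P × t = 1241.16 W × 90828 s = 1.12732×10⁸ J
1.12732×10⁸ J ÷ (3600000 J/kWh) = 31.3144 kWh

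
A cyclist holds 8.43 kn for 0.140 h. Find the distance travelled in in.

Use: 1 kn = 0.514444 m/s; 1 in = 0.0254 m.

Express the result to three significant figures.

8.61×10⁴ in

8.43 kn × 0.514444 → 4.33676 m/s
0.140 h × 3600 → 504 s
d = v × t = 4.33676 m/s × 504 s = 2185.73 m
2185.73 m ÷ (0.0254 m/in) = 86052.4 in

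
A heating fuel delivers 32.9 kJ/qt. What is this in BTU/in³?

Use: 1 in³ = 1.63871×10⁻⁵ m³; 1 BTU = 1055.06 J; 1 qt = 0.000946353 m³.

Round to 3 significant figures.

32.9 kJ/qt × 1000 J/kJ ÷ 0.000946353 m³/qt = 3.4765×10⁷ J/m³
3.4765×10⁷ J/m³ ÷ 1055.06 J/BTU × 1.63871×10⁻⁵ m³/in³ = 0.539967 BTU/in³

0.540 BTU/in³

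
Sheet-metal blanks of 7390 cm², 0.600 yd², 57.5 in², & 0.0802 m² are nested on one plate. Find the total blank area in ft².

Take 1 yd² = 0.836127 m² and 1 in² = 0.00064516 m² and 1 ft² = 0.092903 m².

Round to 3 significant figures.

7390 cm² × 0.0001 → 0.739 m²
0.600 yd² × 0.836127 → 0.501676 m²
57.5 in² × 0.00064516 → 0.0370967 m²
0.0802 m² (already m²)
Sum: 0.739 + 0.501676 + 0.0370967 + 0.0802 = 1.35797 m²
In ft²: 1.35797 / 0.092903 = 14.6171 ft²

14.6 ft²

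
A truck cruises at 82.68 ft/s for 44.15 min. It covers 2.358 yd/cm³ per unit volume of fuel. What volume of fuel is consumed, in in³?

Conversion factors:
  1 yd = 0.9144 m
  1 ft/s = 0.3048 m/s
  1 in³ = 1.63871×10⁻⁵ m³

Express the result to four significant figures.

82.68 ft/s → 25.2009 m/s
44.15 min → 2649 s
d = v × t = 25.2009 × 2649 = 66757.2 m
2.358 yd/cm³ → 2.15616×10⁶ m/m³
V = d / (distance per unit fuel) = 66757.2 / 2.15616×10⁶ = 0.0309612 m³
In in³: 0.0309612 / 1.63871×10⁻⁵ = 1889.36 in³

1889 in³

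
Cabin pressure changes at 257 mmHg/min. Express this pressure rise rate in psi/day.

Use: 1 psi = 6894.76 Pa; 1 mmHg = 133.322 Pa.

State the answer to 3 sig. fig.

257 mmHg/min × 133.322 Pa/mmHg ÷ 60 s/min = 571.063 Pa/s
571.063 Pa/s ÷ 6894.76 Pa/psi × 86400 s/day = 7156.14 psi/day

7160 psi/day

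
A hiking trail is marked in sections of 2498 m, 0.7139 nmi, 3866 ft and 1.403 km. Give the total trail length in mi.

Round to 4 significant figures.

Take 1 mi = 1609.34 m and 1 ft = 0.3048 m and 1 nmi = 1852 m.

3.978 mi

2498 m (already m)
0.7139 nmi × 1852 = 1322.14 m
3866 ft × 0.3048 = 1178.36 m
1.403 km × 1000 = 1403 m
Total: 2498 + 1322.14 + 1178.36 + 1403 = 6401.5 m
In mi: 6401.5 / 1609.34 = 3.97772 mi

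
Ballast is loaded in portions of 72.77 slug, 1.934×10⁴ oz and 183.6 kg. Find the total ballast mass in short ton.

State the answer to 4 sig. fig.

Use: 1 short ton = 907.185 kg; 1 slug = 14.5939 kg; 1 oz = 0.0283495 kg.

72.77 slug × 14.5939 = 1062 kg
1.934×10⁴ oz × 0.0283495 = 548.279 kg
183.6 kg (already kg)
Combined: 1062 + 548.279 + 183.6 = 1793.88 kg
In short ton: 1793.88 / 907.185 = 1.97741 short ton

1.977 short ton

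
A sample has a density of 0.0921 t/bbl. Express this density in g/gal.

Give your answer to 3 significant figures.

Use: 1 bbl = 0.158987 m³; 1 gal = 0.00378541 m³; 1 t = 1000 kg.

2190 g/gal

0.0921 t/bbl × 1000 kg/t ÷ 0.158987 m³/bbl = 579.293 kg/m³
579.293 kg/m³ ÷ 0.001 kg/g × 0.00378541 m³/gal = 2192.86 g/gal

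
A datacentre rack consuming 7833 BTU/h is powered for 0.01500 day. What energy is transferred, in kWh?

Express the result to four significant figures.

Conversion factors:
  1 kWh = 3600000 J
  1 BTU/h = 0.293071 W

7833 BTU/h × 0.293071 = 2295.63 W
0.01500 day × 86400 = 1296 s
E = P × t = 2295.63 W × 1296 s = 2.97514×10⁶ J
2.97514×10⁶ J ÷ (3600000 J/kWh) = 0.826428 kWh

0.8264 kWh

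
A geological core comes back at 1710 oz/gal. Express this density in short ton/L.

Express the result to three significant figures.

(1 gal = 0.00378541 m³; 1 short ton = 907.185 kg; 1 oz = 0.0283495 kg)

0.0141 short ton/L

1710 oz/gal × 0.0283495 kg/oz ÷ 0.00378541 m³/gal = 12806.4 kg/m³
12806.4 kg/m³ ÷ 907.185 kg/short ton × 0.001 m³/L = 0.0141166 short ton/L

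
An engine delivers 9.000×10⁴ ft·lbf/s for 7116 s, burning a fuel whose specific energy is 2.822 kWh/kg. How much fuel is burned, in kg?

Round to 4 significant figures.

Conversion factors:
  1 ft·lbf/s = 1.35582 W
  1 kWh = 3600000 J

9.000×10⁴ ft·lbf/s → 122024 W
E = P × t = 122024 × 7116 = 8.68323×10⁸ J
2.822 kWh/kg → 1.01592×10⁷ J/kg
m = E / e_s = 8.68323×10⁸ / 1.01592×10⁷ = 85.4716 kg

85.47 kg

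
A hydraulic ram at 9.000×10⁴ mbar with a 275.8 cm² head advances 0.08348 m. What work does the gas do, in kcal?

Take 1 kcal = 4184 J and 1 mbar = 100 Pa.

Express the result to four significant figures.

9.000×10⁴ mbar → 9×10⁶ Pa
275.8 cm² → 0.02758 m²
F = P × A = 9×10⁶ × 0.02758 = 248220 N
W = F × d = 248220 × 0.08348 = 20721.4 J
In kcal: 20721.4 / 4184 = 4.95253 kcal

4.953 kcal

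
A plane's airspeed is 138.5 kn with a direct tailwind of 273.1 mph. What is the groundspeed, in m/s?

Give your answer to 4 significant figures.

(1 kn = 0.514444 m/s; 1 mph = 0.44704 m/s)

138.5 kn × 0.514444 = 71.2505 m/s
273.1 mph × 0.44704 = 122.087 m/s
Sum: 71.2505 + 122.087 = 193.338 m/s

193.3 m/s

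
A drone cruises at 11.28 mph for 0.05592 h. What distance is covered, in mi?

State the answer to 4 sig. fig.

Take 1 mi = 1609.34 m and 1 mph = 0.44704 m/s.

0.6308 mi

11.28 mph × 0.44704 → 5.04261 m/s
0.05592 h × 3600 → 201.312 s
d = v × t = 5.04261 m/s × 201.312 s = 1015.14 m
1015.14 m ÷ (1609.34 m/mi) = 0.63078 mi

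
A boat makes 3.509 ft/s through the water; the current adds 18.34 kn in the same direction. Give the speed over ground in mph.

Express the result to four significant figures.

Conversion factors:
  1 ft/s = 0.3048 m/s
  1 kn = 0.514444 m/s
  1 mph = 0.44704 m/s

23.50 mph

3.509 ft/s × 0.3048 = 1.06954 m/s
18.34 kn × 0.514444 = 9.4349 m/s
Total: 1.06954 + 9.4349 = 10.5044 m/s
In mph: 10.5044 / 0.44704 = 23.4977 mph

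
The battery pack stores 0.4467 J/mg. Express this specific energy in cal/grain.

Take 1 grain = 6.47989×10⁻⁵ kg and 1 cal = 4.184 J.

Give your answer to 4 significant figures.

0.4467 J/mg ÷ 10⁻⁶ kg/mg = 446700 J/kg
446700 J/kg ÷ 4.184 J/cal × 6.47989×10⁻⁵ kg/grain = 6.91818 cal/grain

6.918 cal/grain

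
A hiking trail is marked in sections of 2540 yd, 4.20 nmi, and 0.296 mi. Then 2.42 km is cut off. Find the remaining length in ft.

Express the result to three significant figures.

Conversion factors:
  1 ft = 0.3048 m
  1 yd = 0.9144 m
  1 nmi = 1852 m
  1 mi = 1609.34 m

2540 yd × 0.9144 = 2322.58 m
4.20 nmi × 1852 = 7778.4 m
0.296 mi × 1609.34 = 476.365 m
2.42 km × 1000 = 2420 m
Net: 2322.58 + 7778.4 + 476.365 − 2420 = 8157.34 m
In ft: 8157.34 / 0.3048 = 26762.9 ft

2.68×10⁴ ft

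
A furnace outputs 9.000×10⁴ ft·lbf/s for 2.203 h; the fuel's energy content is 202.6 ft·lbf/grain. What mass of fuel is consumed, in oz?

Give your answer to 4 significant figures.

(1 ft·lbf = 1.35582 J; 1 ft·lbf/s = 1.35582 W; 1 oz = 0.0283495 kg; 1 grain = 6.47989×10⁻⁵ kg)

8053 oz

9.000×10⁴ ft·lbf/s → 122024 W
2.203 h → 7930.8 s
E = P × t = 122024 × 7930.8 = 9.67748×10⁸ J
202.6 ft·lbf/grain → 4.2391×10⁶ J/kg
m = E / e_s = 9.67748×10⁸ / 4.2391×10⁶ = 228.291 kg
In oz: 228.291 / 0.0283495 = 8052.73 oz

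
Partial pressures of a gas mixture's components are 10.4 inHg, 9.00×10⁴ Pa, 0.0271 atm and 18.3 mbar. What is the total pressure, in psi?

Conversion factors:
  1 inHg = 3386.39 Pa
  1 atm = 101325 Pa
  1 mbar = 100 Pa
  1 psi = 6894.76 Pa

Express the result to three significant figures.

10.4 inHg × 3386.39 = 35218.5 Pa
9.00×10⁴ Pa (already Pa)
0.0271 atm × 101325 = 2745.91 Pa
18.3 mbar × 100 = 1830 Pa
Combined: 35218.5 + 90000 + 2745.91 + 1830 = 129794 Pa
In psi: 129794 / 6894.76 = 18.825 psi

18.8 psi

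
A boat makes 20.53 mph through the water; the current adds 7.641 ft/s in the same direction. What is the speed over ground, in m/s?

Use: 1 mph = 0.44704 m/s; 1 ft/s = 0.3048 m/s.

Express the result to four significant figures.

20.53 mph × 0.44704 = 9.17773 m/s
7.641 ft/s × 0.3048 = 2.32898 m/s
Total: 9.17773 + 2.32898 = 11.5067 m/s

11.51 m/s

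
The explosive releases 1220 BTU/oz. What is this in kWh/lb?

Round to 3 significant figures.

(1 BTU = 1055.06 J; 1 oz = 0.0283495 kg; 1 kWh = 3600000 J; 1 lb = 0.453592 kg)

1220 BTU/oz × 1055.06 J/BTU ÷ 0.0283495 kg/oz = 4.54037×10⁷ J/kg
4.54037×10⁷ J/kg ÷ 3600000 J/kWh × 0.453592 kg/lb = 5.72077 kWh/lb

5.72 kWh/lb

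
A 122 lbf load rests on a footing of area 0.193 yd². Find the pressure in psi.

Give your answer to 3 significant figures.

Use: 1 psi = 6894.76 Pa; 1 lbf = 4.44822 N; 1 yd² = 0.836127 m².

122 lbf × 4.44822 → 542.683 N
0.193 yd² × 0.836127 → 0.161373 m²
P = F / A = 542.683 N / 0.161373 m² = 3362.91 Pa
3362.91 Pa ÷ (6894.76 Pa/psi) = 0.487749 psi

0.488 psi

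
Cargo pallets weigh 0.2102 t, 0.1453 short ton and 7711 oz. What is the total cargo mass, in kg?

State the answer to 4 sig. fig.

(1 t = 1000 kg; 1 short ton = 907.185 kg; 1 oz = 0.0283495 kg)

0.2102 t × 1000 = 210.2 kg
0.1453 short ton × 907.185 = 131.814 kg
7711 oz × 0.0283495 = 218.603 kg
Combined: 210.2 + 131.814 + 218.603 = 560.617 kg

560.6 kg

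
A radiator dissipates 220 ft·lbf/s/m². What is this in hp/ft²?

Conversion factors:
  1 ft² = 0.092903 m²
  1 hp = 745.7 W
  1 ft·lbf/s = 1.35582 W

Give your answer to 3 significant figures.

0.0372 hp/ft²

220 ft·lbf/s/m² × 1.35582 W/ft·lbf/s = 298.28 W/m²
298.28 W/m² ÷ 745.7 W/hp × 0.092903 m²/ft² = 0.0371612 hp/ft²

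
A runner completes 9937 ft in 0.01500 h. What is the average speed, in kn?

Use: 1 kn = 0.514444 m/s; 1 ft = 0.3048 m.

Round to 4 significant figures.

9937 ft × 0.3048 = 3028.8 m
0.01500 h × 3600 = 54 s
v = d / t = 3028.8 m / 54 s = 56.0889 m/s
56.0889 m/s ÷ (0.514444 m/s/kn) = 109.028 kn

109.0 kn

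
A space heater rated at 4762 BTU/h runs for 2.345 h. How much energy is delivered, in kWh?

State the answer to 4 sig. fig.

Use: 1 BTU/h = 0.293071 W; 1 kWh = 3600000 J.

4762 BTU/h × 0.293071 → 1395.6 W
2.345 h × 3600 → 8442 s
E = P × t = 1395.6 W × 8442 s = 1.17817×10⁷ J
1.17817×10⁷ J ÷ (3600000 J/kWh) = 3.27269 kWh

3.273 kWh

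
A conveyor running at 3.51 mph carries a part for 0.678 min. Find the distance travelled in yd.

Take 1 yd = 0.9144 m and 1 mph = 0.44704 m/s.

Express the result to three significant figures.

69.8 yd

3.51 mph × 0.44704 = 1.56911 m/s
0.678 min × 60 = 40.68 s
d = v × t = 1.56911 m/s × 40.68 s = 63.8314 m
63.8314 m ÷ (0.9144 m/yd) = 69.8069 yd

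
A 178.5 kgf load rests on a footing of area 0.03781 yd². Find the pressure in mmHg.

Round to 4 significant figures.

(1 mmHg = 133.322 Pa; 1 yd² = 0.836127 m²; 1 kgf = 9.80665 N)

415.3 mmHg

178.5 kgf × 9.80665 → 1750.49 N
0.03781 yd² × 0.836127 → 0.031614 m²
P = F / A = 1750.49 N / 0.031614 m² = 55370.7 Pa
55370.7 Pa ÷ (133.322 Pa/mmHg) = 415.316 mmHg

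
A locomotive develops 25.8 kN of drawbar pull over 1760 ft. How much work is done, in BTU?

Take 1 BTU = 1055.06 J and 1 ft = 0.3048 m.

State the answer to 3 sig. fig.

1.31×10⁴ BTU

25.8 kN × 1000 = 25800 N
1760 ft × 0.3048 = 536.448 m
W = F × d = 25800 N × 536.448 m = 1.38404×10⁷ J
1.38404×10⁷ J ÷ (1055.06 J/BTU) = 13118.1 BTU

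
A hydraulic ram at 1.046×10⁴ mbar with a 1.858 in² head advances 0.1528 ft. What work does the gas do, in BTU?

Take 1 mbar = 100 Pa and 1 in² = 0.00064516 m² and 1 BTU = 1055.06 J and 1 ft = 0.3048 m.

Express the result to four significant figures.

1.046×10⁴ mbar → 1.046×10⁶ Pa
1.858 in² → 0.00119871 m²
F = P × A = 1.046×10⁶ × 0.00119871 = 1253.85 N
0.1528 ft → 0.0465734 m
W = F × d = 1253.85 × 0.0465734 = 58.3961 J
In BTU: 58.3961 / 1055.06 = 0.0553486 BTU

0.05535 BTU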